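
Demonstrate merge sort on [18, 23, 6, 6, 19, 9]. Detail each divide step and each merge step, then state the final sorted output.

Merge sort trace:

Split: [18, 23, 6, 6, 19, 9] -> [18, 23, 6] and [6, 19, 9]
  Split: [18, 23, 6] -> [18] and [23, 6]
    Split: [23, 6] -> [23] and [6]
    Merge: [23] + [6] -> [6, 23]
  Merge: [18] + [6, 23] -> [6, 18, 23]
  Split: [6, 19, 9] -> [6] and [19, 9]
    Split: [19, 9] -> [19] and [9]
    Merge: [19] + [9] -> [9, 19]
  Merge: [6] + [9, 19] -> [6, 9, 19]
Merge: [6, 18, 23] + [6, 9, 19] -> [6, 6, 9, 18, 19, 23]

Final sorted array: [6, 6, 9, 18, 19, 23]

The merge sort proceeds by recursively splitting the array and merging sorted halves.
After all merges, the sorted array is [6, 6, 9, 18, 19, 23].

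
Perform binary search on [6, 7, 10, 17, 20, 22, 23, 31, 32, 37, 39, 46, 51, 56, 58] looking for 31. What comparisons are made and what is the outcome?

Binary search for 31 in [6, 7, 10, 17, 20, 22, 23, 31, 32, 37, 39, 46, 51, 56, 58]:

lo=0, hi=14, mid=7, arr[mid]=31 -> Found target at index 7!

Binary search finds 31 at index 7 after 1 comparisons. The search repeatedly halves the search space by comparing with the middle element.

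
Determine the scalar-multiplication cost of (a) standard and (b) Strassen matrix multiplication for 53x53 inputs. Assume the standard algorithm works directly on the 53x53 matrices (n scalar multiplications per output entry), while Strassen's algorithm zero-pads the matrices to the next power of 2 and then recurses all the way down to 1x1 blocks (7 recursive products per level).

Matrix multiplication for 53x53 matrices:

Strassen's algorithm requires power-of-2 dimensions. Pad 53x53 to 64x64 (next power of 2).

Standard algorithm: 53^3 = 148877 multiplications
Strassen's algorithm: 7^(log2(64)) = 7^6 = 117649 multiplications
Savings: 148877 - 117649 = 31228 multiplications

Standard: 148877 multiplications (53^3). Strassen: 117649 multiplications (7^6, after padding to 64x64). Strassen reduces 8 recursive multiplications to 7 at each level.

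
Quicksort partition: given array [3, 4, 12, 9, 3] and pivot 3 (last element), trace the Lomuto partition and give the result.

Lomuto partition with pivot = 3:

Initial array: [3, 4, 12, 9, 3]

arr[0]=3 <= 3: swap with position 0, array becomes [3, 4, 12, 9, 3]
arr[1]=4 > 3: no swap
arr[2]=12 > 3: no swap
arr[3]=9 > 3: no swap

Place pivot at position 1: [3, 3, 12, 9, 4]
Pivot position: 1

After partitioning with pivot 3, the array becomes [3, 3, 12, 9, 4]. The pivot is placed at index 1. All elements to the left of the pivot are <= 3, and all elements to the right are > 3.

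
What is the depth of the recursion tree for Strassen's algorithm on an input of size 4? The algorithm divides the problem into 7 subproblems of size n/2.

For divide and conquer with division factor 2:

Problem sizes at each level:
Level 0: 4
Level 1: 2
Level 2: 1

The root is level 0 and the size-1 base case is level 2 (the tree spans levels 0 through 2, i.e. 3 levels counting the root), so the depth is the number of divisions: log_2(4) = 2

The recursion tree depth is log_2(4) = 2. At each level, the problem size is divided by 2, so it takes 2 divisions to reduce to a base case of size 1. The algorithm makes 7 recursive calls at each level.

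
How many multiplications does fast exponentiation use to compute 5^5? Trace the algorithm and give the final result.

Computing 5^5 by squaring (build up from 5^1; each line after the first costs one multiplication):

5^1 = 5
5^2 = (5^1)^2 = 5^2 = 25
5^4 = (5^2)^2 = 25^2 = 625
5^5 = 5 * 5^4 = 5 * 625 = 3125

Result: 3125
Multiplications needed: 3 (3 lines after 5^1)

5^5 = 3125. Using exponentiation by squaring, this requires 3 multiplications. The key idea: if the exponent is even, square the half-power; if odd, multiply by the base once.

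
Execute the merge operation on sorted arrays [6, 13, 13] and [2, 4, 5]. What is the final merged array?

Merging process:

Compare 6 vs 2: take 2 from right. Merged: [2]
Compare 6 vs 4: take 4 from right. Merged: [2, 4]
Compare 6 vs 5: take 5 from right. Merged: [2, 4, 5]
Append remaining from left: [6, 13, 13]. Merged: [2, 4, 5, 6, 13, 13]

Final merged array: [2, 4, 5, 6, 13, 13]
Total comparisons: 3

The merged array is [2, 4, 5, 6, 13, 13], requiring 3 comparisons. The merge step runs in O(n) time where n is the total number of elements.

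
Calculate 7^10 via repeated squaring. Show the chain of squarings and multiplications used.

Computing 7^10 by squaring (build up from 7^1; each line after the first costs one multiplication):

7^1 = 7
7^2 = (7^1)^2 = 7^2 = 49
7^4 = (7^2)^2 = 49^2 = 2401
7^5 = 7 * 7^4 = 7 * 2401 = 16807
7^10 = (7^5)^2 = 16807^2 = 282475249

Result: 282475249
Multiplications needed: 4 (4 lines after 7^1)

7^10 = 282475249. Using exponentiation by squaring, this requires 4 multiplications. The key idea: if the exponent is even, square the half-power; if odd, multiply by the base once.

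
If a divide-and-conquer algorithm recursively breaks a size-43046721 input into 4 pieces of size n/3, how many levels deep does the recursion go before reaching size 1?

For divide and conquer with division factor 3:

Problem sizes at each level:
Level 0: 43046721
Level 1: 14348907
Level 2: 4782969
Level 3: 1594323
Level 4: 531441
Level 5: 177147
Level 6: 59049
Level 7: 19683
Level 8: 6561
Level 9: 2187
Level 10: 729
Level 11: 243
Level 12: 81
Level 13: 27
Level 14: 9
Level 15: 3
Level 16: 1

The root is level 0 and the size-1 base case is level 16 (the tree spans levels 0 through 16, i.e. 17 levels counting the root), so the depth is the number of divisions: log_3(43046721) = 16

The recursion tree depth is log_3(43046721) = 16. At each level, the problem size is divided by 3, so it takes 16 divisions to reduce to a base case of size 1. The algorithm makes 4 recursive calls at each level.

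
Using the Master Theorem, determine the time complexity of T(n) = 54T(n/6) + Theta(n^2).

Master Theorem for T(n) = 54T(n/6) + O(n^2):

a = 54, b = 6, c = 2
log_b(a) = log_6(54) = 2.2263

Case 1: c = 2 < log_6(54) = 2.2263
T(n) = O(n^(log_6 54))

For T(n) = 54T(n/6) + O(n^2): log_6(54) = 2.2263. This is Case 1 of the Master Theorem (c < log_b(a), work dominated by leaves), giving O(n^(log_6 54)).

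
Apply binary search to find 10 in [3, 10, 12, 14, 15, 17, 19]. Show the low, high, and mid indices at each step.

Binary search for 10 in [3, 10, 12, 14, 15, 17, 19]:

lo=0, hi=6, mid=3, arr[mid]=14 -> 14 > 10, search left half
lo=0, hi=2, mid=1, arr[mid]=10 -> Found target at index 1!

Binary search finds 10 at index 1 after 2 comparisons. The search repeatedly halves the search space by comparing with the middle element.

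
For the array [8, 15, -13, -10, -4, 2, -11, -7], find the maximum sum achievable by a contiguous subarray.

Using Kadane's algorithm on [8, 15, -13, -10, -4, 2, -11, -7]:

Scanning through the array:
Position 1 (value 15): max_ending_here = 23, max_so_far = 23
Position 2 (value -13): max_ending_here = 10, max_so_far = 23
Position 3 (value -10): max_ending_here = 0, max_so_far = 23
Position 4 (value -4): max_ending_here = -4, max_so_far = 23
Position 5 (value 2): max_ending_here = 2, max_so_far = 23
Position 6 (value -11): max_ending_here = -9, max_so_far = 23
Position 7 (value -7): max_ending_here = -7, max_so_far = 23

Maximum subarray: [8, 15]
Maximum sum: 23

The maximum subarray is [8, 15] with sum 23. This subarray runs from index 0 to index 1.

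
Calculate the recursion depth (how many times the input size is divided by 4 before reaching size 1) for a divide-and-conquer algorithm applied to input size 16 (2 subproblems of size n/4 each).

For divide and conquer with division factor 4:

Problem sizes at each level:
Level 0: 16
Level 1: 4
Level 2: 1

The root is level 0 and the size-1 base case is level 2 (the tree spans levels 0 through 2, i.e. 3 levels counting the root), so the depth is the number of divisions: log_4(16) = 2

The recursion tree depth is log_4(16) = 2. At each level, the problem size is divided by 4, so it takes 2 divisions to reduce to a base case of size 1. The algorithm makes 2 recursive calls at each level.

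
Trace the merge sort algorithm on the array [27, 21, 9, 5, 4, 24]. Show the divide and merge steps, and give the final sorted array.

Merge sort trace:

Split: [27, 21, 9, 5, 4, 24] -> [27, 21, 9] and [5, 4, 24]
  Split: [27, 21, 9] -> [27] and [21, 9]
    Split: [21, 9] -> [21] and [9]
    Merge: [21] + [9] -> [9, 21]
  Merge: [27] + [9, 21] -> [9, 21, 27]
  Split: [5, 4, 24] -> [5] and [4, 24]
    Split: [4, 24] -> [4] and [24]
    Merge: [4] + [24] -> [4, 24]
  Merge: [5] + [4, 24] -> [4, 5, 24]
Merge: [9, 21, 27] + [4, 5, 24] -> [4, 5, 9, 21, 24, 27]

Final sorted array: [4, 5, 9, 21, 24, 27]

The merge sort proceeds by recursively splitting the array and merging sorted halves.
After all merges, the sorted array is [4, 5, 9, 21, 24, 27].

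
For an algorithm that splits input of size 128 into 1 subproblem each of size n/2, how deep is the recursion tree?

For divide and conquer with division factor 2:

Problem sizes at each level:
Level 0: 128
Level 1: 64
Level 2: 32
Level 3: 16
Level 4: 8
Level 5: 4
Level 6: 2
Level 7: 1

The root is level 0 and the size-1 base case is level 7 (the tree spans levels 0 through 7, i.e. 8 levels counting the root), so the depth is the number of divisions: log_2(128) = 7

The recursion tree depth is log_2(128) = 7. At each level, the problem size is divided by 2, so it takes 7 divisions to reduce to a base case of size 1. The algorithm makes 1 recursive call at each level.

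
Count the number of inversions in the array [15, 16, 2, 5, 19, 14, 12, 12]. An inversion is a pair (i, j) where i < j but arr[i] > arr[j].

Finding inversions in [15, 16, 2, 5, 19, 14, 12, 12]:

(0, 2): arr[0]=15 > arr[2]=2
(0, 3): arr[0]=15 > arr[3]=5
(0, 5): arr[0]=15 > arr[5]=14
(0, 6): arr[0]=15 > arr[6]=12
(0, 7): arr[0]=15 > arr[7]=12
(1, 2): arr[1]=16 > arr[2]=2
(1, 3): arr[1]=16 > arr[3]=5
(1, 5): arr[1]=16 > arr[5]=14
(1, 6): arr[1]=16 > arr[6]=12
(1, 7): arr[1]=16 > arr[7]=12
(4, 5): arr[4]=19 > arr[5]=14
(4, 6): arr[4]=19 > arr[6]=12
(4, 7): arr[4]=19 > arr[7]=12
(5, 6): arr[5]=14 > arr[6]=12
(5, 7): arr[5]=14 > arr[7]=12

Total inversions: 15

The array has 15 inversion(s): (0,2), (0,3), (0,5), (0,6), (0,7), (1,2), (1,3), (1,5), (1,6), (1,7), (4,5), (4,6), (4,7), (5,6), (5,7). Each pair (i,j) satisfies i < j and arr[i] > arr[j].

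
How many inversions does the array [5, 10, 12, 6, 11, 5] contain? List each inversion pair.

Finding inversions in [5, 10, 12, 6, 11, 5]:

(1, 3): arr[1]=10 > arr[3]=6
(1, 5): arr[1]=10 > arr[5]=5
(2, 3): arr[2]=12 > arr[3]=6
(2, 4): arr[2]=12 > arr[4]=11
(2, 5): arr[2]=12 > arr[5]=5
(3, 5): arr[3]=6 > arr[5]=5
(4, 5): arr[4]=11 > arr[5]=5

Total inversions: 7

The array has 7 inversion(s): (1,3), (1,5), (2,3), (2,4), (2,5), (3,5), (4,5). Each pair (i,j) satisfies i < j and arr[i] > arr[j].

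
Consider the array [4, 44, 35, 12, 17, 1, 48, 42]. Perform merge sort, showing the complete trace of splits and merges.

Merge sort trace:

Split: [4, 44, 35, 12, 17, 1, 48, 42] -> [4, 44, 35, 12] and [17, 1, 48, 42]
  Split: [4, 44, 35, 12] -> [4, 44] and [35, 12]
    Split: [4, 44] -> [4] and [44]
    Merge: [4] + [44] -> [4, 44]
    Split: [35, 12] -> [35] and [12]
    Merge: [35] + [12] -> [12, 35]
  Merge: [4, 44] + [12, 35] -> [4, 12, 35, 44]
  Split: [17, 1, 48, 42] -> [17, 1] and [48, 42]
    Split: [17, 1] -> [17] and [1]
    Merge: [17] + [1] -> [1, 17]
    Split: [48, 42] -> [48] and [42]
    Merge: [48] + [42] -> [42, 48]
  Merge: [1, 17] + [42, 48] -> [1, 17, 42, 48]
Merge: [4, 12, 35, 44] + [1, 17, 42, 48] -> [1, 4, 12, 17, 35, 42, 44, 48]

Final sorted array: [1, 4, 12, 17, 35, 42, 44, 48]

The merge sort proceeds by recursively splitting the array and merging sorted halves.
After all merges, the sorted array is [1, 4, 12, 17, 35, 42, 44, 48].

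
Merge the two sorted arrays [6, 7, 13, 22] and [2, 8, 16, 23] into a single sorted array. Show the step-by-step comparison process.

Merging process:

Compare 6 vs 2: take 2 from right. Merged: [2]
Compare 6 vs 8: take 6 from left. Merged: [2, 6]
Compare 7 vs 8: take 7 from left. Merged: [2, 6, 7]
Compare 13 vs 8: take 8 from right. Merged: [2, 6, 7, 8]
Compare 13 vs 16: take 13 from left. Merged: [2, 6, 7, 8, 13]
Compare 22 vs 16: take 16 from right. Merged: [2, 6, 7, 8, 13, 16]
Compare 22 vs 23: take 22 from left. Merged: [2, 6, 7, 8, 13, 16, 22]
Append remaining from right: [23]. Merged: [2, 6, 7, 8, 13, 16, 22, 23]

Final merged array: [2, 6, 7, 8, 13, 16, 22, 23]
Total comparisons: 7

The merged array is [2, 6, 7, 8, 13, 16, 22, 23], requiring 7 comparisons. The merge step runs in O(n) time where n is the total number of elements.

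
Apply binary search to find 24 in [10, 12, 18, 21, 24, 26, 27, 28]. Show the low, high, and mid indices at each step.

Binary search for 24 in [10, 12, 18, 21, 24, 26, 27, 28]:

lo=0, hi=7, mid=3, arr[mid]=21 -> 21 < 24, search right half
lo=4, hi=7, mid=5, arr[mid]=26 -> 26 > 24, search left half
lo=4, hi=4, mid=4, arr[mid]=24 -> Found target at index 4!

Binary search finds 24 at index 4 after 3 comparisons. The search repeatedly halves the search space by comparing with the middle element.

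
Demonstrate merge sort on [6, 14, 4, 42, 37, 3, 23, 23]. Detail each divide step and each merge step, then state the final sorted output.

Merge sort trace:

Split: [6, 14, 4, 42, 37, 3, 23, 23] -> [6, 14, 4, 42] and [37, 3, 23, 23]
  Split: [6, 14, 4, 42] -> [6, 14] and [4, 42]
    Split: [6, 14] -> [6] and [14]
    Merge: [6] + [14] -> [6, 14]
    Split: [4, 42] -> [4] and [42]
    Merge: [4] + [42] -> [4, 42]
  Merge: [6, 14] + [4, 42] -> [4, 6, 14, 42]
  Split: [37, 3, 23, 23] -> [37, 3] and [23, 23]
    Split: [37, 3] -> [37] and [3]
    Merge: [37] + [3] -> [3, 37]
    Split: [23, 23] -> [23] and [23]
    Merge: [23] + [23] -> [23, 23]
  Merge: [3, 37] + [23, 23] -> [3, 23, 23, 37]
Merge: [4, 6, 14, 42] + [3, 23, 23, 37] -> [3, 4, 6, 14, 23, 23, 37, 42]

Final sorted array: [3, 4, 6, 14, 23, 23, 37, 42]

The merge sort proceeds by recursively splitting the array and merging sorted halves.
After all merges, the sorted array is [3, 4, 6, 14, 23, 23, 37, 42].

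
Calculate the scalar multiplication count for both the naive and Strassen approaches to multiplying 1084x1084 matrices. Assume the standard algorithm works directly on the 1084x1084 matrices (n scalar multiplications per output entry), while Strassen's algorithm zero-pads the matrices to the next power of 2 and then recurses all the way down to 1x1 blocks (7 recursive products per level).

Matrix multiplication for 1084x1084 matrices:

Strassen's algorithm requires power-of-2 dimensions. Pad 1084x1084 to 2048x2048 (next power of 2).

Standard algorithm: 1084^3 = 1273760704 multiplications
Strassen's algorithm: 7^(log2(2048)) = 7^11 = 1977326743 multiplications
Difference: 1273760704 - 1977326743 = -703566039 (Strassen uses MORE here due to padding overhead — for small or just-over-power-of-2 n, padding can outweigh the per-level savings)

Standard: 1273760704 multiplications (1084^3). Strassen: 1977326743 multiplications (7^11, after padding to 2048x2048). Strassen reduces 8 recursive multiplications to 7 at each level.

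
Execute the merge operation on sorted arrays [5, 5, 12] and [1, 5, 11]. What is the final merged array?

Merging process:

Compare 5 vs 1: take 1 from right. Merged: [1]
Compare 5 vs 5: take 5 from left. Merged: [1, 5]
Compare 5 vs 5: take 5 from left. Merged: [1, 5, 5]
Compare 12 vs 5: take 5 from right. Merged: [1, 5, 5, 5]
Compare 12 vs 11: take 11 from right. Merged: [1, 5, 5, 5, 11]
Append remaining from left: [12]. Merged: [1, 5, 5, 5, 11, 12]

Final merged array: [1, 5, 5, 5, 11, 12]
Total comparisons: 5

The merged array is [1, 5, 5, 5, 11, 12], requiring 5 comparisons. The merge step runs in O(n) time where n is the total number of elements.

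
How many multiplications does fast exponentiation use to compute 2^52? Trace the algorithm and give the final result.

Computing 2^52 by squaring (build up from 2^1; each line after the first costs one multiplication):

2^1 = 2
2^2 = (2^1)^2 = 2^2 = 4
2^3 = 2 * 2^2 = 2 * 4 = 8
2^6 = (2^3)^2 = 8^2 = 64
2^12 = (2^6)^2 = 64^2 = 4096
2^13 = 2 * 2^12 = 2 * 4096 = 8192
2^26 = (2^13)^2 = 8192^2 = 67108864
2^52 = (2^26)^2 = 67108864^2 = 4503599627370496

Result: 4503599627370496
Multiplications needed: 7 (7 lines after 2^1)

2^52 = 4503599627370496. Using exponentiation by squaring, this requires 7 multiplications. The key idea: if the exponent is even, square the half-power; if odd, multiply by the base once.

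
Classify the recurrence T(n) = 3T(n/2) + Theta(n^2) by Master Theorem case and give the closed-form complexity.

Master Theorem for T(n) = 3T(n/2) + O(n^2):

a = 3, b = 2, c = 2
log_b(a) = log_2(3) = 1.5850

Case 3: c = 2 > log_2(3) = 1.5850
T(n) = O(n^2) = O(n^2)

For T(n) = 3T(n/2) + O(n^2): log_2(3) = 1.5850. This is Case 3 of the Master Theorem (c > log_b(a), work dominated by root), giving O(n^2).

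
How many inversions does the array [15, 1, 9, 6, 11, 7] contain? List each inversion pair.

Finding inversions in [15, 1, 9, 6, 11, 7]:

(0, 1): arr[0]=15 > arr[1]=1
(0, 2): arr[0]=15 > arr[2]=9
(0, 3): arr[0]=15 > arr[3]=6
(0, 4): arr[0]=15 > arr[4]=11
(0, 5): arr[0]=15 > arr[5]=7
(2, 3): arr[2]=9 > arr[3]=6
(2, 5): arr[2]=9 > arr[5]=7
(4, 5): arr[4]=11 > arr[5]=7

Total inversions: 8

The array has 8 inversion(s): (0,1), (0,2), (0,3), (0,4), (0,5), (2,3), (2,5), (4,5). Each pair (i,j) satisfies i < j and arr[i] > arr[j].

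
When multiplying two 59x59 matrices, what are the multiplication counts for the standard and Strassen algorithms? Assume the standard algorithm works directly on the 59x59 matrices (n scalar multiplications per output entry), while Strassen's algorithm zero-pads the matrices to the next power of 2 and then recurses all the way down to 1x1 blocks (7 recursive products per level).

Matrix multiplication for 59x59 matrices:

Strassen's algorithm requires power-of-2 dimensions. Pad 59x59 to 64x64 (next power of 2).

Standard algorithm: 59^3 = 205379 multiplications
Strassen's algorithm: 7^(log2(64)) = 7^6 = 117649 multiplications
Savings: 205379 - 117649 = 87730 multiplications

Standard: 205379 multiplications (59^3). Strassen: 117649 multiplications (7^6, after padding to 64x64). Strassen reduces 8 recursive multiplications to 7 at each level.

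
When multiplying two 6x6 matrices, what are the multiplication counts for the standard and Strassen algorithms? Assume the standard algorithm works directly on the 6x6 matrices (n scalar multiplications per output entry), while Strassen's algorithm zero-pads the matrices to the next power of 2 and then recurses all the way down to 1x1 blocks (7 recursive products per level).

Matrix multiplication for 6x6 matrices:

Strassen's algorithm requires power-of-2 dimensions. Pad 6x6 to 8x8 (next power of 2).

Standard algorithm: 6^3 = 216 multiplications
Strassen's algorithm: 7^(log2(8)) = 7^3 = 343 multiplications
Difference: 216 - 343 = -127 (Strassen uses MORE here due to padding overhead — for small or just-over-power-of-2 n, padding can outweigh the per-level savings)

Standard: 216 multiplications (6^3). Strassen: 343 multiplications (7^3, after padding to 8x8). Strassen reduces 8 recursive multiplications to 7 at each level.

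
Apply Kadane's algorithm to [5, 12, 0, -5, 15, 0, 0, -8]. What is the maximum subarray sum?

Using Kadane's algorithm on [5, 12, 0, -5, 15, 0, 0, -8]:

Scanning through the array:
Position 1 (value 12): max_ending_here = 17, max_so_far = 17
Position 2 (value 0): max_ending_here = 17, max_so_far = 17
Position 3 (value -5): max_ending_here = 12, max_so_far = 17
Position 4 (value 15): max_ending_here = 27, max_so_far = 27
Position 5 (value 0): max_ending_here = 27, max_so_far = 27
Position 6 (value 0): max_ending_here = 27, max_so_far = 27
Position 7 (value -8): max_ending_here = 19, max_so_far = 27

Maximum subarray: [5, 12, 0, -5, 15]
Maximum sum: 27

The maximum subarray is [5, 12, 0, -5, 15] with sum 27. This subarray runs from index 0 to index 4.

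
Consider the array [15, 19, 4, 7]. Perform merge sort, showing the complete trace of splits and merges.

Merge sort trace:

Split: [15, 19, 4, 7] -> [15, 19] and [4, 7]
  Split: [15, 19] -> [15] and [19]
  Merge: [15] + [19] -> [15, 19]
  Split: [4, 7] -> [4] and [7]
  Merge: [4] + [7] -> [4, 7]
Merge: [15, 19] + [4, 7] -> [4, 7, 15, 19]

Final sorted array: [4, 7, 15, 19]

The merge sort proceeds by recursively splitting the array and merging sorted halves.
After all merges, the sorted array is [4, 7, 15, 19].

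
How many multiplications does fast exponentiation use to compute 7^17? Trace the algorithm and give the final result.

Computing 7^17 by squaring (build up from 7^1; each line after the first costs one multiplication):

7^1 = 7
7^2 = (7^1)^2 = 7^2 = 49
7^4 = (7^2)^2 = 49^2 = 2401
7^8 = (7^4)^2 = 2401^2 = 5764801
7^16 = (7^8)^2 = 5764801^2 = 33232930569601
7^17 = 7 * 7^16 = 7 * 33232930569601 = 232630513987207

Result: 232630513987207
Multiplications needed: 5 (5 lines after 7^1)

7^17 = 232630513987207. Using exponentiation by squaring, this requires 5 multiplications. The key idea: if the exponent is even, square the half-power; if odd, multiply by the base once.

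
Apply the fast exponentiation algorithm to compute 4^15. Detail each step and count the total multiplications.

Computing 4^15 by squaring (build up from 4^1; each line after the first costs one multiplication):

4^1 = 4
4^2 = (4^1)^2 = 4^2 = 16
4^3 = 4 * 4^2 = 4 * 16 = 64
4^6 = (4^3)^2 = 64^2 = 4096
4^7 = 4 * 4^6 = 4 * 4096 = 16384
4^14 = (4^7)^2 = 16384^2 = 268435456
4^15 = 4 * 4^14 = 4 * 268435456 = 1073741824

Result: 1073741824
Multiplications needed: 6 (6 lines after 4^1)

4^15 = 1073741824. Using exponentiation by squaring, this requires 6 multiplications. The key idea: if the exponent is even, square the half-power; if odd, multiply by the base once.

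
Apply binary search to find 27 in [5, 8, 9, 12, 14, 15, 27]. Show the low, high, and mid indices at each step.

Binary search for 27 in [5, 8, 9, 12, 14, 15, 27]:

lo=0, hi=6, mid=3, arr[mid]=12 -> 12 < 27, search right half
lo=4, hi=6, mid=5, arr[mid]=15 -> 15 < 27, search right half
lo=6, hi=6, mid=6, arr[mid]=27 -> Found target at index 6!

Binary search finds 27 at index 6 after 3 comparisons. The search repeatedly halves the search space by comparing with the middle element.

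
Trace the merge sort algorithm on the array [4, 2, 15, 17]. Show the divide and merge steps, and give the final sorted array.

Merge sort trace:

Split: [4, 2, 15, 17] -> [4, 2] and [15, 17]
  Split: [4, 2] -> [4] and [2]
  Merge: [4] + [2] -> [2, 4]
  Split: [15, 17] -> [15] and [17]
  Merge: [15] + [17] -> [15, 17]
Merge: [2, 4] + [15, 17] -> [2, 4, 15, 17]

Final sorted array: [2, 4, 15, 17]

The merge sort proceeds by recursively splitting the array and merging sorted halves.
After all merges, the sorted array is [2, 4, 15, 17].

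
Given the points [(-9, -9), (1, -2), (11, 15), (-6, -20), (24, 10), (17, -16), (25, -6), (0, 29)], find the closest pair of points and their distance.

Computing all pairwise distances among 8 points:

d((-9, -9), (1, -2)) = 12.2066
d((-9, -9), (11, 15)) = 31.241
d((-9, -9), (-6, -20)) = 11.4018 <-- minimum
d((-9, -9), (24, 10)) = 38.0789
d((-9, -9), (17, -16)) = 26.9258
d((-9, -9), (25, -6)) = 34.1321
d((-9, -9), (0, 29)) = 39.0512
d((1, -2), (11, 15)) = 19.7231
d((1, -2), (-6, -20)) = 19.3132
d((1, -2), (24, 10)) = 25.9422
d((1, -2), (17, -16)) = 21.2603
d((1, -2), (25, -6)) = 24.3311
d((1, -2), (0, 29)) = 31.0161
d((11, 15), (-6, -20)) = 38.9102
d((11, 15), (24, 10)) = 13.9284
d((11, 15), (17, -16)) = 31.5753
d((11, 15), (25, -6)) = 25.2389
d((11, 15), (0, 29)) = 17.8045
d((-6, -20), (24, 10)) = 42.4264
d((-6, -20), (17, -16)) = 23.3452
d((-6, -20), (25, -6)) = 34.0147
d((-6, -20), (0, 29)) = 49.366
d((24, 10), (17, -16)) = 26.9258
d((24, 10), (25, -6)) = 16.0312
d((24, 10), (0, 29)) = 30.6105
d((17, -16), (25, -6)) = 12.8062
d((17, -16), (0, 29)) = 48.1041
d((25, -6), (0, 29)) = 43.0116

Closest pair: (-9, -9) and (-6, -20) with distance 11.4018

The closest pair is (-9, -9) and (-6, -20) with Euclidean distance 11.4018. For 8 points, brute-force pairwise comparison is shown above. For large n, the divide-and-conquer algorithm (sort by x, recurse on halves, check the dividing strip) achieves O(n log n).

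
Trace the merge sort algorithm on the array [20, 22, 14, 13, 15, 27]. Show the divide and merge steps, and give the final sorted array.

Merge sort trace:

Split: [20, 22, 14, 13, 15, 27] -> [20, 22, 14] and [13, 15, 27]
  Split: [20, 22, 14] -> [20] and [22, 14]
    Split: [22, 14] -> [22] and [14]
    Merge: [22] + [14] -> [14, 22]
  Merge: [20] + [14, 22] -> [14, 20, 22]
  Split: [13, 15, 27] -> [13] and [15, 27]
    Split: [15, 27] -> [15] and [27]
    Merge: [15] + [27] -> [15, 27]
  Merge: [13] + [15, 27] -> [13, 15, 27]
Merge: [14, 20, 22] + [13, 15, 27] -> [13, 14, 15, 20, 22, 27]

Final sorted array: [13, 14, 15, 20, 22, 27]

The merge sort proceeds by recursively splitting the array and merging sorted halves.
After all merges, the sorted array is [13, 14, 15, 20, 22, 27].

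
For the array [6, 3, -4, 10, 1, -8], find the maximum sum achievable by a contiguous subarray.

Using Kadane's algorithm on [6, 3, -4, 10, 1, -8]:

Scanning through the array:
Position 1 (value 3): max_ending_here = 9, max_so_far = 9
Position 2 (value -4): max_ending_here = 5, max_so_far = 9
Position 3 (value 10): max_ending_here = 15, max_so_far = 15
Position 4 (value 1): max_ending_here = 16, max_so_far = 16
Position 5 (value -8): max_ending_here = 8, max_so_far = 16

Maximum subarray: [6, 3, -4, 10, 1]
Maximum sum: 16

The maximum subarray is [6, 3, -4, 10, 1] with sum 16. This subarray runs from index 0 to index 4.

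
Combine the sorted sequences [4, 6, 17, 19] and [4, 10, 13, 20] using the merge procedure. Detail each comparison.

Merging process:

Compare 4 vs 4: take 4 from left. Merged: [4]
Compare 6 vs 4: take 4 from right. Merged: [4, 4]
Compare 6 vs 10: take 6 from left. Merged: [4, 4, 6]
Compare 17 vs 10: take 10 from right. Merged: [4, 4, 6, 10]
Compare 17 vs 13: take 13 from right. Merged: [4, 4, 6, 10, 13]
Compare 17 vs 20: take 17 from left. Merged: [4, 4, 6, 10, 13, 17]
Compare 19 vs 20: take 19 from left. Merged: [4, 4, 6, 10, 13, 17, 19]
Append remaining from right: [20]. Merged: [4, 4, 6, 10, 13, 17, 19, 20]

Final merged array: [4, 4, 6, 10, 13, 17, 19, 20]
Total comparisons: 7

The merged array is [4, 4, 6, 10, 13, 17, 19, 20], requiring 7 comparisons. The merge step runs in O(n) time where n is the total number of elements.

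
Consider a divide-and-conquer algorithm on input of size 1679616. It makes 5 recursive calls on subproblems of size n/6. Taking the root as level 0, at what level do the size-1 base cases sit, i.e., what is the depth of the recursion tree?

For divide and conquer with division factor 6:

Problem sizes at each level:
Level 0: 1679616
Level 1: 279936
Level 2: 46656
Level 3: 7776
Level 4: 1296
Level 5: 216
Level 6: 36
Level 7: 6
Level 8: 1

The root is level 0 and the size-1 base case is level 8 (the tree spans levels 0 through 8, i.e. 9 levels counting the root), so the depth is the number of divisions: log_6(1679616) = 8

The recursion tree depth is log_6(1679616) = 8. At each level, the problem size is divided by 6, so it takes 8 divisions to reduce to a base case of size 1. The algorithm makes 5 recursive calls at each level.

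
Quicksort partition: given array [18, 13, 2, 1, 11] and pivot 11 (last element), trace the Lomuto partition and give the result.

Lomuto partition with pivot = 11:

Initial array: [18, 13, 2, 1, 11]

arr[0]=18 > 11: no swap
arr[1]=13 > 11: no swap
arr[2]=2 <= 11: swap with position 0, array becomes [2, 13, 18, 1, 11]
arr[3]=1 <= 11: swap with position 1, array becomes [2, 1, 18, 13, 11]

Place pivot at position 2: [2, 1, 11, 13, 18]
Pivot position: 2

After partitioning with pivot 11, the array becomes [2, 1, 11, 13, 18]. The pivot is placed at index 2. All elements to the left of the pivot are <= 11, and all elements to the right are > 11.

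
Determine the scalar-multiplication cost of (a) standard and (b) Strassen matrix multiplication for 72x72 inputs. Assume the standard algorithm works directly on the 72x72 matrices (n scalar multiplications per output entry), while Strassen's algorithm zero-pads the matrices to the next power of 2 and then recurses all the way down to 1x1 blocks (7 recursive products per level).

Matrix multiplication for 72x72 matrices:

Strassen's algorithm requires power-of-2 dimensions. Pad 72x72 to 128x128 (next power of 2).

Standard algorithm: 72^3 = 373248 multiplications
Strassen's algorithm: 7^(log2(128)) = 7^7 = 823543 multiplications
Difference: 373248 - 823543 = -450295 (Strassen uses MORE here due to padding overhead — for small or just-over-power-of-2 n, padding can outweigh the per-level savings)

Standard: 373248 multiplications (72^3). Strassen: 823543 multiplications (7^7, after padding to 128x128). Strassen reduces 8 recursive multiplications to 7 at each level.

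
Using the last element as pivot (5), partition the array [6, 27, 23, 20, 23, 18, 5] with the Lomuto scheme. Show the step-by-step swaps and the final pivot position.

Lomuto partition with pivot = 5:

Initial array: [6, 27, 23, 20, 23, 18, 5]

arr[0]=6 > 5: no swap
arr[1]=27 > 5: no swap
arr[2]=23 > 5: no swap
arr[3]=20 > 5: no swap
arr[4]=23 > 5: no swap
arr[5]=18 > 5: no swap

Place pivot at position 0: [5, 27, 23, 20, 23, 18, 6]
Pivot position: 0

After partitioning with pivot 5, the array becomes [5, 27, 23, 20, 23, 18, 6]. The pivot is placed at index 0. All elements to the left of the pivot are <= 5, and all elements to the right are > 5.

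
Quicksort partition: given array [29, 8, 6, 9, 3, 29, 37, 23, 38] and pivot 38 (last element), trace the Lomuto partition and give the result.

Lomuto partition with pivot = 38:

Initial array: [29, 8, 6, 9, 3, 29, 37, 23, 38]

arr[0]=29 <= 38: swap with position 0, array becomes [29, 8, 6, 9, 3, 29, 37, 23, 38]
arr[1]=8 <= 38: swap with position 1, array becomes [29, 8, 6, 9, 3, 29, 37, 23, 38]
arr[2]=6 <= 38: swap with position 2, array becomes [29, 8, 6, 9, 3, 29, 37, 23, 38]
arr[3]=9 <= 38: swap with position 3, array becomes [29, 8, 6, 9, 3, 29, 37, 23, 38]
arr[4]=3 <= 38: swap with position 4, array becomes [29, 8, 6, 9, 3, 29, 37, 23, 38]
arr[5]=29 <= 38: swap with position 5, array becomes [29, 8, 6, 9, 3, 29, 37, 23, 38]
arr[6]=37 <= 38: swap with position 6, array becomes [29, 8, 6, 9, 3, 29, 37, 23, 38]
arr[7]=23 <= 38: swap with position 7, array becomes [29, 8, 6, 9, 3, 29, 37, 23, 38]

Place pivot at position 8: [29, 8, 6, 9, 3, 29, 37, 23, 38]
Pivot position: 8

After partitioning with pivot 38, the array becomes [29, 8, 6, 9, 3, 29, 37, 23, 38]. The pivot is placed at index 8. All elements to the left of the pivot are <= 38, and all elements to the right are > 38.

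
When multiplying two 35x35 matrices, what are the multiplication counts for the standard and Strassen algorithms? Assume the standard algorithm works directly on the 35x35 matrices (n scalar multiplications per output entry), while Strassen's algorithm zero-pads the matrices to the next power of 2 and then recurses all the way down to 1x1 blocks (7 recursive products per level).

Matrix multiplication for 35x35 matrices:

Strassen's algorithm requires power-of-2 dimensions. Pad 35x35 to 64x64 (next power of 2).

Standard algorithm: 35^3 = 42875 multiplications
Strassen's algorithm: 7^(log2(64)) = 7^6 = 117649 multiplications
Difference: 42875 - 117649 = -74774 (Strassen uses MORE here due to padding overhead — for small or just-over-power-of-2 n, padding can outweigh the per-level savings)

Standard: 42875 multiplications (35^3). Strassen: 117649 multiplications (7^6, after padding to 64x64). Strassen reduces 8 recursive multiplications to 7 at each level.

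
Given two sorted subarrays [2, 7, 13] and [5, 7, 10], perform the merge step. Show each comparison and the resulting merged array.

Merging process:

Compare 2 vs 5: take 2 from left. Merged: [2]
Compare 7 vs 5: take 5 from right. Merged: [2, 5]
Compare 7 vs 7: take 7 from left. Merged: [2, 5, 7]
Compare 13 vs 7: take 7 from right. Merged: [2, 5, 7, 7]
Compare 13 vs 10: take 10 from right. Merged: [2, 5, 7, 7, 10]
Append remaining from left: [13]. Merged: [2, 5, 7, 7, 10, 13]

Final merged array: [2, 5, 7, 7, 10, 13]
Total comparisons: 5

The merged array is [2, 5, 7, 7, 10, 13], requiring 5 comparisons. The merge step runs in O(n) time where n is the total number of elements.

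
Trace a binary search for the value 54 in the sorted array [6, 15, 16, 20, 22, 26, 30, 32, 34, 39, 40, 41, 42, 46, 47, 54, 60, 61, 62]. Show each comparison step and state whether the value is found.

Binary search for 54 in [6, 15, 16, 20, 22, 26, 30, 32, 34, 39, 40, 41, 42, 46, 47, 54, 60, 61, 62]:

lo=0, hi=18, mid=9, arr[mid]=39 -> 39 < 54, search right half
lo=10, hi=18, mid=14, arr[mid]=47 -> 47 < 54, search right half
lo=15, hi=18, mid=16, arr[mid]=60 -> 60 > 54, search left half
lo=15, hi=15, mid=15, arr[mid]=54 -> Found target at index 15!

Binary search finds 54 at index 15 after 4 comparisons. The search repeatedly halves the search space by comparing with the middle element.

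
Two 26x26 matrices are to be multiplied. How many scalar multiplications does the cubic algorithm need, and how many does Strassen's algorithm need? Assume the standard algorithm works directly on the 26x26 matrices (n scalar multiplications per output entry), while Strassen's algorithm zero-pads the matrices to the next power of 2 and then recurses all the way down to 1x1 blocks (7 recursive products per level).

Matrix multiplication for 26x26 matrices:

Strassen's algorithm requires power-of-2 dimensions. Pad 26x26 to 32x32 (next power of 2).

Standard algorithm: 26^3 = 17576 multiplications
Strassen's algorithm: 7^(log2(32)) = 7^5 = 16807 multiplications
Savings: 17576 - 16807 = 769 multiplications

Standard: 17576 multiplications (26^3). Strassen: 16807 multiplications (7^5, after padding to 32x32). Strassen reduces 8 recursive multiplications to 7 at each level.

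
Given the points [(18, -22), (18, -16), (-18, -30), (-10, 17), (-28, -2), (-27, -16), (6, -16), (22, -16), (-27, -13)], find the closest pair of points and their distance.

Computing all pairwise distances among 9 points:

d((18, -22), (18, -16)) = 6.0
d((18, -22), (-18, -30)) = 36.8782
d((18, -22), (-10, 17)) = 48.0104
d((18, -22), (-28, -2)) = 50.1597
d((18, -22), (-27, -16)) = 45.3982
d((18, -22), (6, -16)) = 13.4164
d((18, -22), (22, -16)) = 7.2111
d((18, -22), (-27, -13)) = 45.8912
d((18, -16), (-18, -30)) = 38.6264
d((18, -16), (-10, 17)) = 43.2782
d((18, -16), (-28, -2)) = 48.0833
d((18, -16), (-27, -16)) = 45.0
d((18, -16), (6, -16)) = 12.0
d((18, -16), (22, -16)) = 4.0
d((18, -16), (-27, -13)) = 45.0999
d((-18, -30), (-10, 17)) = 47.676
d((-18, -30), (-28, -2)) = 29.7321
d((-18, -30), (-27, -16)) = 16.6433
d((-18, -30), (6, -16)) = 27.7849
d((-18, -30), (22, -16)) = 42.3792
d((-18, -30), (-27, -13)) = 19.2354
d((-10, 17), (-28, -2)) = 26.1725
d((-10, 17), (-27, -16)) = 37.1214
d((-10, 17), (6, -16)) = 36.6742
d((-10, 17), (22, -16)) = 45.9674
d((-10, 17), (-27, -13)) = 34.4819
d((-28, -2), (-27, -16)) = 14.0357
d((-28, -2), (6, -16)) = 36.7696
d((-28, -2), (22, -16)) = 51.923
d((-28, -2), (-27, -13)) = 11.0454
d((-27, -16), (6, -16)) = 33.0
d((-27, -16), (22, -16)) = 49.0
d((-27, -16), (-27, -13)) = 3.0 <-- minimum
d((6, -16), (22, -16)) = 16.0
d((6, -16), (-27, -13)) = 33.1361
d((22, -16), (-27, -13)) = 49.0918

Closest pair: (-27, -16) and (-27, -13) with distance 3.0

The closest pair is (-27, -16) and (-27, -13) with Euclidean distance 3.0. For 9 points, brute-force pairwise comparison is shown above. For large n, the divide-and-conquer algorithm (sort by x, recurse on halves, check the dividing strip) achieves O(n log n).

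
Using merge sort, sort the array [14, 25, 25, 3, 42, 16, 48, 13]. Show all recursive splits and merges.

Merge sort trace:

Split: [14, 25, 25, 3, 42, 16, 48, 13] -> [14, 25, 25, 3] and [42, 16, 48, 13]
  Split: [14, 25, 25, 3] -> [14, 25] and [25, 3]
    Split: [14, 25] -> [14] and [25]
    Merge: [14] + [25] -> [14, 25]
    Split: [25, 3] -> [25] and [3]
    Merge: [25] + [3] -> [3, 25]
  Merge: [14, 25] + [3, 25] -> [3, 14, 25, 25]
  Split: [42, 16, 48, 13] -> [42, 16] and [48, 13]
    Split: [42, 16] -> [42] and [16]
    Merge: [42] + [16] -> [16, 42]
    Split: [48, 13] -> [48] and [13]
    Merge: [48] + [13] -> [13, 48]
  Merge: [16, 42] + [13, 48] -> [13, 16, 42, 48]
Merge: [3, 14, 25, 25] + [13, 16, 42, 48] -> [3, 13, 14, 16, 25, 25, 42, 48]

Final sorted array: [3, 13, 14, 16, 25, 25, 42, 48]

The merge sort proceeds by recursively splitting the array and merging sorted halves.
After all merges, the sorted array is [3, 13, 14, 16, 25, 25, 42, 48].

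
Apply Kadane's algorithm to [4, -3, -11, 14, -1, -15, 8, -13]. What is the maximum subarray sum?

Using Kadane's algorithm on [4, -3, -11, 14, -1, -15, 8, -13]:

Scanning through the array:
Position 1 (value -3): max_ending_here = 1, max_so_far = 4
Position 2 (value -11): max_ending_here = -10, max_so_far = 4
Position 3 (value 14): max_ending_here = 14, max_so_far = 14
Position 4 (value -1): max_ending_here = 13, max_so_far = 14
Position 5 (value -15): max_ending_here = -2, max_so_far = 14
Position 6 (value 8): max_ending_here = 8, max_so_far = 14
Position 7 (value -13): max_ending_here = -5, max_so_far = 14

Maximum subarray: [14]
Maximum sum: 14

The maximum subarray is [14] with sum 14. This subarray runs from index 3 to index 3.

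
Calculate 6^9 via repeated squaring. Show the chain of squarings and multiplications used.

Computing 6^9 by squaring (build up from 6^1; each line after the first costs one multiplication):

6^1 = 6
6^2 = (6^1)^2 = 6^2 = 36
6^4 = (6^2)^2 = 36^2 = 1296
6^8 = (6^4)^2 = 1296^2 = 1679616
6^9 = 6 * 6^8 = 6 * 1679616 = 10077696

Result: 10077696
Multiplications needed: 4 (4 lines after 6^1)

6^9 = 10077696. Using exponentiation by squaring, this requires 4 multiplications. The key idea: if the exponent is even, square the half-power; if odd, multiply by the base once.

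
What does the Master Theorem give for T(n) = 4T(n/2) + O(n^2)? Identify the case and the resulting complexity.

Master Theorem for T(n) = 4T(n/2) + O(n^2):

a = 4, b = 2, c = 2
log_b(a) = log_2(4) = 2.0000

Case 2: c = 2 = log_2(4) = 2.0000
T(n) = O(n^2 log n) = O(n^2 log n)

For T(n) = 4T(n/2) + O(n^2): log_2(4) = 2.0000. This is Case 2 of the Master Theorem (c = log_b(a), equal work at all levels), giving O(n^2 log n).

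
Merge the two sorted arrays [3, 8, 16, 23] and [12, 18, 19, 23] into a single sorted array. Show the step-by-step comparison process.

Merging process:

Compare 3 vs 12: take 3 from left. Merged: [3]
Compare 8 vs 12: take 8 from left. Merged: [3, 8]
Compare 16 vs 12: take 12 from right. Merged: [3, 8, 12]
Compare 16 vs 18: take 16 from left. Merged: [3, 8, 12, 16]
Compare 23 vs 18: take 18 from right. Merged: [3, 8, 12, 16, 18]
Compare 23 vs 19: take 19 from right. Merged: [3, 8, 12, 16, 18, 19]
Compare 23 vs 23: take 23 from left. Merged: [3, 8, 12, 16, 18, 19, 23]
Append remaining from right: [23]. Merged: [3, 8, 12, 16, 18, 19, 23, 23]

Final merged array: [3, 8, 12, 16, 18, 19, 23, 23]
Total comparisons: 7

The merged array is [3, 8, 12, 16, 18, 19, 23, 23], requiring 7 comparisons. The merge step runs in O(n) time where n is the total number of elements.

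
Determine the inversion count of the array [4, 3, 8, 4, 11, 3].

Finding inversions in [4, 3, 8, 4, 11, 3]:

(0, 1): arr[0]=4 > arr[1]=3
(0, 5): arr[0]=4 > arr[5]=3
(2, 3): arr[2]=8 > arr[3]=4
(2, 5): arr[2]=8 > arr[5]=3
(3, 5): arr[3]=4 > arr[5]=3
(4, 5): arr[4]=11 > arr[5]=3

Total inversions: 6

The array has 6 inversion(s): (0,1), (0,5), (2,3), (2,5), (3,5), (4,5). Each pair (i,j) satisfies i < j and arr[i] > arr[j].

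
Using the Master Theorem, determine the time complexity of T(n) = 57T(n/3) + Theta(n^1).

Master Theorem for T(n) = 57T(n/3) + O(n^1):

a = 57, b = 3, c = 1
log_b(a) = log_3(57) = 3.6801

Case 1: c = 1 < log_3(57) = 3.6801
T(n) = O(n^(log_3 57))

For T(n) = 57T(n/3) + O(n^1): log_3(57) = 3.6801. This is Case 1 of the Master Theorem (c < log_b(a), work dominated by leaves), giving O(n^(log_3 57)).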